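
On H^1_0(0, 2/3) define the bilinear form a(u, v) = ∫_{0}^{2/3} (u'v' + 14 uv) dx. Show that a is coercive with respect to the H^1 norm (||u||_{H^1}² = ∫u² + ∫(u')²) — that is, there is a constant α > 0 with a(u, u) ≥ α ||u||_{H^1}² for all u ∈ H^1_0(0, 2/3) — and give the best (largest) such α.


α = 1

Coercivity of a(·,·) on H^1_0(0, 2/3) means a(u, u) ≥ α ||u||_{H^1}² for every u ∈ H^1_0.
The interval has length L = 2/3, and Poincaré/coercivity depend only on L. Here a(u, u) = ∫(u')² + (14)·∫u².
Here c = 14 ≥ 1, so a(u,u) = ∫(u')² + c∫u² ≥ ∫(u')² + ∫u² = ||u||_{H^1}², i.e. α = 1 works. No larger α is possible: a(u,u) ≥ α||u||_{H^1}² means (1−α)∫(u')² ≥ (α−c)∫u², and for the modes u_n = sin(nπ(x−x₀)/L) (x₀ the left endpoint) one has ∫u_n²/∫(u_n')² = (L/(nπ))² → 0, so a(u_n,u_n)/||u_n||_{H^1}² → 1. Hence the optimal constant is α = 1.
Therefore α = 1.


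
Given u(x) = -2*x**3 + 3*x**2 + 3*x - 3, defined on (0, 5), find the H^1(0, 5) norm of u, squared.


||u||_{H^1}^2 = 383535/14

The H^1 norm (squared) on an interval (0, L) is
  ||u||_{H^1}^2 = ∫_0^L u(x)^2 dx + ∫_0^L u'(x)^2 dx.
Compute u'(x) = -6*x**2 + 6*x + 3.
Then u(x)^2 = 4*x**6 - 12*x**5 - 3*x**4 + 30*x**3 - 9*x**2 - 18*x + 9 and u'(x)^2 = 36*x**4 - 72*x**3 + 36*x + 9.
Integrate each monomial from 0 to 5 using ∫_0^5 c·x^n dx = c·5^(n+1)/(n+1):
  ∫_0^5 u(x)^2 dx = ∫_0^5 (4*x^6 - 12*x^5 - 3*x^4 + 30*x^3 - 9*x^2 - 18*x + 9) dx. Term by term:
    ∫_0^5 4*x^6 dx = 312500/7;  ∫_0^5 -12*x^5 dx = -31250;  ∫_0^5 -3*x^4 dx = -1875;
    ∫_0^5 30*x^3 dx = 9375/2;  ∫_0^5 -9*x^2 dx = -375;  ∫_0^5 -18*x dx = -225;
    ∫_0^5 9 dx = 45.
  Sum: 312500/7 − 31250 − 1875 + 9375/2 − 375 − 225 + 45 = 219105/14.
  ∫_0^5 u'(x)^2 dx = ∫_0^5 (36*x^4 - 72*x^3 + 36*x + 9) dx. Term by term:
    ∫_0^5 36*x^4 dx = 22500;  ∫_0^5 -72*x^3 dx = -11250;  ∫_0^5 36*x dx = 450;
    ∫_0^5 9 dx = 45.
  Sum: 22500 − 11250 + 450 + 45 = 11745.
Adding: ||u||_{H^1}^2 = 219105/14 + 11745 = 383535/14.


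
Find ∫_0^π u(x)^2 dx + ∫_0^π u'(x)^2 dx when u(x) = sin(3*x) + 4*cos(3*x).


||u||_{H^1(0,π)}^2 = 85*π

u'(x) = -12*sin(3*x) + 3*cos(3*x).
Expand u² and (u')² and integrate term by term on (0, π), using: for integers n ≥ 1, ∫_0^π sin²(nx) dx = ∫_0^π cos²(nx) dx = π/2; for n ≠ n', ∫_0^π sin(nx)sin(n'x) dx = ∫_0^π cos(nx)cos(n'x) dx = 0; and by product-to-sum, ∫_0^π sin(nx)cos(n'x) dx = ½∫_0^π [sin((n+n')x) + sin((n−n')x)] dx, which is 0 when n+n' is even and 2n/(n²−n'²) when n+n' is odd (it need not vanish on (0, π)).
  u² squared terms: (4)²·∫cos(3x)² dx = 16·π/2 = 8*π;  (1)²·∫sin(3x)² dx = 1·π/2 = π/2.
  u² cross terms: 2·(4)·(1)·∫cos(3x)·sin(3x) dx = 8·(0) = 0.
  So ∫_0^π u² dx = 8*π + π/2 + 0 = 17*π/2.
  (u')² squared terms: (-12)²·∫sin(3x)² dx = 144·π/2 = 72*π;  (3)²·∫cos(3x)² dx = 9·π/2 = 9*π/2.
  (u')² cross terms: 2·(-12)·(3)·∫sin(3x)·cos(3x) dx = -72·(0) = 0.
  So ∫_0^π (u')² dx = 72*π + 9*π/2 + 0 = 153*π/2.
||u||_{H^1}^2 = (17*π/2) + (153*π/2) = 85*π.


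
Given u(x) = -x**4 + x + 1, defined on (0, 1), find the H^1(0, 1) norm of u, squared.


||u||_{H^1}^2 = 944/315

The H^1 norm (squared) on an interval (0, L) is
  ||u||_{H^1}^2 = ∫_0^L u(x)^2 dx + ∫_0^L u'(x)^2 dx.
Compute u'(x) = 1 - 4*x**3.
Then u(x)^2 = x**8 - 2*x**5 - 2*x**4 + x**2 + 2*x + 1 and u'(x)^2 = 16*x**6 - 8*x**3 + 1.
Integrate each monomial from 0 to 1 using ∫_0^1 c·x^n dx = c·1^(n+1)/(n+1):
  ∫_0^1 u(x)^2 dx = ∫_0^1 (x^8 - 2*x^5 - 2*x^4 + x^2 + 2*x + 1) dx. Term by term:
    ∫_0^1 x^8 dx = 1/9;  ∫_0^1 -2*x^5 dx = -1/3;  ∫_0^1 -2*x^4 dx = -2/5;
    ∫_0^1 x^2 dx = 1/3;  ∫_0^1 2*x dx = 1;  ∫_0^1 1 dx = 1.
  Sum: 1/9 − 1/3 − 2/5 + 1/3 + 1 + 1 = 77/45.
  ∫_0^1 u'(x)^2 dx = ∫_0^1 (16*x^6 - 8*x^3 + 1) dx. Term by term:
    ∫_0^1 16*x^6 dx = 16/7;  ∫_0^1 -8*x^3 dx = -2;  ∫_0^1 1 dx = 1.
  Sum: 16/7 − 2 + 1 = 9/7.
Adding: ||u||_{H^1}^2 = 77/45 + 9/7 = 944/315.


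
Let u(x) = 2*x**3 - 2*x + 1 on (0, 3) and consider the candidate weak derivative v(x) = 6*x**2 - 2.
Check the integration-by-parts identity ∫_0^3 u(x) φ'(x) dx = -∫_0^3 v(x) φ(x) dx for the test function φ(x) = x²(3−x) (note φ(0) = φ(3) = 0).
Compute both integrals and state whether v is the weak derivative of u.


LHS = -1323/10, RHS = -1323/10. Yes, v = u' weakly.

u(x) = 2*x**3 - 2*x + 1, classical derivative u'(x) = 6*x**2 - 2.
φ(x) = x²(3−x), so φ'(x) = 3*x*(2 - x).
Note φ(0) = φ(3) = 0, so the boundary term u·φ vanishes.
LHS = ∫_0^3 u(x) φ'(x) dx = ∫_0^3 (-6*x^5 + 12*x^4 + 6*x^3 - 15*x^2 + 6*x) dx. Term by term:
  ∫_0^3 -6*x^5 dx = -729;  ∫_0^3 12*x^4 dx = 2916/5;  ∫_0^3 6*x^3 dx = 243/2;
  ∫_0^3 -15*x^2 dx = -135;  ∫_0^3 6*x dx = 27.
Sum: -729 + 2916/5 + 243/2 − 135 + 27 = -1323/10.
So LHS = -1323/10.
∫_0^3 v(x) φ(x) dx = ∫_0^3 (-6*x^5 + 18*x^4 + 2*x^3 - 6*x^2) dx. Term by term:
  ∫_0^3 -6*x^5 dx = -729;  ∫_0^3 18*x^4 dx = 4374/5;  ∫_0^3 2*x^3 dx = 81/2;
  ∫_0^3 -6*x^2 dx = -54.
Sum: -729 + 4374/5 + 81/2 − 54 = 1323/10.
So RHS = -∫_0^3 v(x) φ(x) dx = -1323/10.
LHS = RHS, so the identity holds for this test φ.
Moreover u is smooth here and v(x) = u'(x) = 6*x**2 - 2 pointwise, so the identity holds for every test function. Hence v is the weak derivative of u.


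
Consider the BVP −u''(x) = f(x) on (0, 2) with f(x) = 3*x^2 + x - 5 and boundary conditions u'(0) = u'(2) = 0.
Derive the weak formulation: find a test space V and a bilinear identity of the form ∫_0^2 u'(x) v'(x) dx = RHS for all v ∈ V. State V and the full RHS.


V = H^1(0, 2) (no boundary constraint on v; u is determined up to an additive constant); weak form: ∫_0^2 u'v' dx = ∫_0^2 (3*x^2 + x - 5) v dx for all v ∈ V.

Multiply both sides by a test function v and integrate from 0 to 2:
  ∫_0^2 −u''(x) v(x) dx = ∫_0^2 f(x) v(x) dx.
Integrate the LHS by parts once:
  ∫_0^2 −u'' v dx = −[u'(x) v(x)]_0^2 + ∫_0^2 u'(x) v'(x) dx.
Thus ∫_0^2 u'(x) v'(x) dx = ∫_0^2 f(x) v(x) dx + [u'(x) v(x)]_0^2.
Choose V so that boundary terms are either known or forced to vanish.
u has homogeneous Neumann: u'(0) = u'(2) = 0. So [u' v]_0^2 = 0·v(2) − 0·v(0) = 0 for any v; take V = H^1(0, 2).
Weak formulation: find u (satisfying any essential BC) such that ∫_0^2 u'(x) v'(x) dx = ∫_0^2 f v dx for all v ∈ V (homogeneous Neumann, so boundary terms vanish).
Substituting f(x) = 3*x^2 + x - 5, the right-hand side is ∫_0^2 (3*x^2 + x - 5) v dx.
Compatibility check (pure Neumann): taking v ≡ 1 ∈ V gives 0 = ∫_0^2 f dx + (0) − (0), i.e. ∫_0^2 f dx must equal u'(0) − u'(2) = 0. Indeed ∫_0^2 (3*x^2 + x - 5) dx = 0, so the data are compatible. The solution is then unique only up to an additive constant (fix it e.g. by requiring ∫_0^2 u dx = 0).


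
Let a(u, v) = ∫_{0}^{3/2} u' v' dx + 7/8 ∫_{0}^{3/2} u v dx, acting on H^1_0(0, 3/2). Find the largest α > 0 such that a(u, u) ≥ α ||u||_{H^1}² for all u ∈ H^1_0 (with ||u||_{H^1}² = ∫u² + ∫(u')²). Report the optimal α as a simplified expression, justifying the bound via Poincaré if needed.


α = (63 + 32*π^2)/(8*(9 + 4*π^2))

Coercivity of a(·,·) on H^1_0(0, 3/2) means a(u, u) ≥ α ||u||_{H^1}² for every u ∈ H^1_0.
The interval has length L = 3/2, and Poincaré/coercivity depend only on L. Here a(u, u) = ∫(u')² + (7/8)·∫u².
Here 0 < c = 7/8 < 1. The condition a(u,u) ≥ α||u||_{H^1}² reads (1−α)∫(u')² ≥ (α−c)∫u². Any admissible α is ≤ 1 (rapidly oscillating u have ∫u²/∫(u')² → 0), and α = 1 would force 0 ≥ (1−c)∫u², impossible since c < 1; so 1−α > 0. By the sharp Poincaré inequality on H^1_0 of an interval of length L, ∫(u')² ≥ (π/L)²∫u² with equality for the first sine mode sin(π(x−x₀)/L) (x₀ the left endpoint), so the inequality holds for all u iff (1−α)(π/L)² ≥ α − c, i.e. α ≤ ((π/L)² + c)/((π/L)² + 1) = (1 + c(L/π)²)/(1 + (L/π)²). With (π/L)² = 4*π^2/9 and c = 7/8, the largest admissible constant is α = ((π/L)² + c)/((π/L)² + 1).
Simplifying, α = (63 + 32*π^2)/(8*(9 + 4*π^2)).


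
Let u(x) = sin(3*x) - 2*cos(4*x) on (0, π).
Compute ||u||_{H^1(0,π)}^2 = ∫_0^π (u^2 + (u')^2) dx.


||u||_{H^1(0,π)}^2 = 408/7 + 39*π

u'(x) = 8*sin(4*x) + 3*cos(3*x).
Expand u² and (u')² and integrate term by term on (0, π), using: for integers n ≥ 1, ∫_0^π sin²(nx) dx = ∫_0^π cos²(nx) dx = π/2; for n ≠ n', ∫_0^π sin(nx)sin(n'x) dx = ∫_0^π cos(nx)cos(n'x) dx = 0; and by product-to-sum, ∫_0^π sin(nx)cos(n'x) dx = ½∫_0^π [sin((n+n')x) + sin((n−n')x)] dx, which is 0 when n+n' is even and 2n/(n²−n'²) when n+n' is odd (it need not vanish on (0, π)).
  u² squared terms: (-2)²·∫cos(4x)² dx = 4·π/2 = 2*π;  (1)²·∫sin(3x)² dx = 1·π/2 = π/2.
  u² cross terms: 2·(-2)·(1)·∫cos(4x)·sin(3x) dx = -4·(-6/7) = 24/7.
  So ∫_0^π u² dx = 2*π + π/2 + 24/7 = 24/7 + 5*π/2.
  (u')² squared terms: (3)²·∫cos(3x)² dx = 9·π/2 = 9*π/2;  (8)²·∫sin(4x)² dx = 64·π/2 = 32*π.
  (u')² cross terms: 2·(3)·(8)·∫cos(3x)·sin(4x) dx = 48·(8/7) = 384/7.
  So ∫_0^π (u')² dx = 9*π/2 + 32*π + 384/7 = 384/7 + 73*π/2.
||u||_{H^1}^2 = (24/7 + 5*π/2) + (384/7 + 73*π/2) = 408/7 + 39*π.


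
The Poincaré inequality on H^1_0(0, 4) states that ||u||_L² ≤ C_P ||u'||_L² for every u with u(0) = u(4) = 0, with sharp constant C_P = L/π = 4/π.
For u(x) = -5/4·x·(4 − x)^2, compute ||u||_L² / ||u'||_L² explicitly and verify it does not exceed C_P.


||u||_L² / ||u'||_L² = 2*sqrt(14)/7 < C_P = 4/π.

u(x) = -5/4·x·(4 − x)^2, so u'(x) = 5*(4 - 3*x)*(x/4 - 1).
u(x) = -5/4·x·(4 − x)^2 vanishes at x = 0 and x = 4, so u ∈ H^1_0(0, 4). Differentiate via the product rule and integrate the resulting polynomials term by term.
  ∫_0^4 u² dx = ∫_0^4 (25*x^6/16 - 25*x^5 + 150*x^4 - 400*x^3 + 400*x^2) dx. Term by term:
    ∫_0^4 25*x^6/16 dx = 25600/7;  ∫_0^4 -25*x^5 dx = -51200/3;  ∫_0^4 150*x^4 dx = 30720;
    ∫_0^4 -400*x^3 dx = -25600;  ∫_0^4 400*x^2 dx = 25600/3.
  Sum: 25600/7 − 51200/3 + 30720 − 25600 + 25600/3 = 5120/21.
  ∫_0^4 (u')² dx = ∫_0^4 (225*x^4/16 - 150*x^3 + 550*x^2 - 800*x + 400) dx. Term by term:
    ∫_0^4 225*x^4/16 dx = 2880;  ∫_0^4 -150*x^3 dx = -9600;  ∫_0^4 550*x^2 dx = 35200/3;
    ∫_0^4 -800*x dx = -6400;  ∫_0^4 400 dx = 1600.
  Sum: 2880 − 9600 + 35200/3 − 6400 + 1600 = 640/3.
∫_0^4 u² dx = 5120/21, so ||u||_L² = 32*sqrt(105)/21.
∫_0^4 (u')² dx = 640/3, so ||u'||_L² = 8*sqrt(30)/3.
Ratio ||u||_L² / ||u'||_L² = 2*sqrt(14)/7.
Sharp Poincaré constant on H^1_0(0, 4) is C_P = L/π = 4/π, achieved by sin(π/4·x).
A polynomial bump cannot attain the sharp Poincaré constant (only the first sine eigenfunction does), so the ratio is strictly less than C_P, consistent with ||u||_L² ≤ C_P ||u'||_L².


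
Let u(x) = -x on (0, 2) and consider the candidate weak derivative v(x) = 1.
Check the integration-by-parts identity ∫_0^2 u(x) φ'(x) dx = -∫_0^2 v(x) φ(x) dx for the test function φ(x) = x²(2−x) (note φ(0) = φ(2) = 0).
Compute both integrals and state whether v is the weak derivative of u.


LHS = 4/3, RHS = -4/3. No, v is not the weak derivative of u.

u(x) = -x, classical derivative u'(x) = -1.
φ(x) = x²(2−x), so φ'(x) = x*(4 - 3*x).
Note φ(0) = φ(2) = 0, so the boundary term u·φ vanishes.
LHS = ∫_0^2 u(x) φ'(x) dx = ∫_0^2 (3*x^3 - 4*x^2) dx. Term by term:
  ∫_0^2 3*x^3 dx = 12;  ∫_0^2 -4*x^2 dx = -32/3.
Sum: 12 − 32/3 = 4/3.
So LHS = 4/3.
∫_0^2 v(x) φ(x) dx = ∫_0^2 (-x^3 + 2*x^2) dx. Term by term:
  ∫_0^2 -x^3 dx = -4;  ∫_0^2 2*x^2 dx = 16/3.
Sum: -4 + 16/3 = 4/3.
So RHS = -∫_0^2 v(x) φ(x) dx = -4/3.
LHS − RHS = 8/3 ≠ 0, so the identity fails.
(For a valid weak derivative the identity must hold for EVERY test function, in particular this one. The failure shows v is NOT the weak derivative of u.)
Correct weak derivative would be u'(x) = -1.


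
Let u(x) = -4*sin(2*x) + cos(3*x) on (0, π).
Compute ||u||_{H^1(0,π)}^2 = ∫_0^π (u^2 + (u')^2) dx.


||u||_{H^1(0,π)}^2 = 64 + 45*π

u'(x) = -3*sin(3*x) - 8*cos(2*x).
Expand u² and (u')² and integrate term by term on (0, π), using: for integers n ≥ 1, ∫_0^π sin²(nx) dx = ∫_0^π cos²(nx) dx = π/2; for n ≠ n', ∫_0^π sin(nx)sin(n'x) dx = ∫_0^π cos(nx)cos(n'x) dx = 0; and by product-to-sum, ∫_0^π sin(nx)cos(n'x) dx = ½∫_0^π [sin((n+n')x) + sin((n−n')x)] dx, which is 0 when n+n' is even and 2n/(n²−n'²) when n+n' is odd (it need not vanish on (0, π)).
  u² squared terms: (-4)²·∫sin(2x)² dx = 16·π/2 = 8*π;  (1)²·∫cos(3x)² dx = 1·π/2 = π/2.
  u² cross terms: 2·(-4)·(1)·∫sin(2x)·cos(3x) dx = -8·(-4/5) = 32/5.
  So ∫_0^π u² dx = 8*π + π/2 + 32/5 = 32/5 + 17*π/2.
  (u')² squared terms: (-8)²·∫cos(2x)² dx = 64·π/2 = 32*π;  (-3)²·∫sin(3x)² dx = 9·π/2 = 9*π/2.
  (u')² cross terms: 2·(-8)·(-3)·∫cos(2x)·sin(3x) dx = 48·(6/5) = 288/5.
  So ∫_0^π (u')² dx = 32*π + 9*π/2 + 288/5 = 288/5 + 73*π/2.
||u||_{H^1}^2 = (32/5 + 17*π/2) + (288/5 + 73*π/2) = 64 + 45*π.


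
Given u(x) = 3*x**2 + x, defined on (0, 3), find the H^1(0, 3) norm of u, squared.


||u||_{H^1}^2 = 9489/10

The H^1 norm (squared) on an interval (0, L) is
  ||u||_{H^1}^2 = ∫_0^L u(x)^2 dx + ∫_0^L u'(x)^2 dx.
Compute u'(x) = 6*x + 1.
Then u(x)^2 = 9*x**4 + 6*x**3 + x**2 and u'(x)^2 = 36*x**2 + 12*x + 1.
Integrate each monomial from 0 to 3 using ∫_0^3 c·x^n dx = c·3^(n+1)/(n+1):
  ∫_0^3 u(x)^2 dx = ∫_0^3 (9*x^4 + 6*x^3 + x^2) dx. Term by term:
    ∫_0^3 9*x^4 dx = 2187/5;  ∫_0^3 6*x^3 dx = 243/2;  ∫_0^3 x^2 dx = 9.
  Sum: 2187/5 + 243/2 + 9 = 5679/10.
  ∫_0^3 u'(x)^2 dx = ∫_0^3 (36*x^2 + 12*x + 1) dx. Term by term:
    ∫_0^3 36*x^2 dx = 324;  ∫_0^3 12*x dx = 54;  ∫_0^3 1 dx = 3.
  Sum: 324 + 54 + 3 = 381.
Adding: ||u||_{H^1}^2 = 5679/10 + 381 = 9489/10.


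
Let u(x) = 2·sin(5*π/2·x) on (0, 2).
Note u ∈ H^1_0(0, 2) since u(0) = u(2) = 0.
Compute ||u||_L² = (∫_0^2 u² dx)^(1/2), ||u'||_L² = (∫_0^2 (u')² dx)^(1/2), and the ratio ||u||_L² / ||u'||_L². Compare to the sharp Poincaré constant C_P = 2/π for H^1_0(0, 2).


||u||_L² / ||u'||_L² = 2/(5*π) < C_P = 2/π.

u(x) = 2·sin(5*π/2·x), so u'(x) = 5*π*cos(5*π*x/2).
Writing u(x) = A·sin(kπx/L) with A = 2 and k = 5, use ∫_0^L sin²(kπx/L) dx = L/2 and ∫_0^L cos²(kπx/L) dx = L/2.
u² = 4·sin²(5*π/2·x) and (u')² = 25*π^2·cos²(5*π/2·x), and each of sin², cos² integrates to L/2 = 1 over (0, 2).
∫_0^2 u² dx = 4, so ||u||_L² = 2.
∫_0^2 (u')² dx = 25*π^2, so ||u'||_L² = 5*π.
Ratio ||u||_L² / ||u'||_L² = 2/(5*π).
Sharp Poincaré constant on H^1_0(0, 2) is C_P = L/π = 2/π, achieved by sin(π/2·x).
This is the k = 5 harmonic; the ratio L/(kπ) is strictly less than C_P = L/π, consistent with the sharp inequality ||u||_L² ≤ C_P ||u'||_L².


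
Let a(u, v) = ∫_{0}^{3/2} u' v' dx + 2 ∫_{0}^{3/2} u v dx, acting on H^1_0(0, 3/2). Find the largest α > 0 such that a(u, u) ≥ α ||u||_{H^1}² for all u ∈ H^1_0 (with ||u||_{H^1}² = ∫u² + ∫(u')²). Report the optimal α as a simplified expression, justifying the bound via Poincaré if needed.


α = 1

Coercivity of a(·,·) on H^1_0(0, 3/2) means a(u, u) ≥ α ||u||_{H^1}² for every u ∈ H^1_0.
The interval has length L = 3/2, and Poincaré/coercivity depend only on L. Here a(u, u) = ∫(u')² + (2)·∫u².
Here c = 2 ≥ 1, so a(u,u) = ∫(u')² + c∫u² ≥ ∫(u')² + ∫u² = ||u||_{H^1}², i.e. α = 1 works. No larger α is possible: a(u,u) ≥ α||u||_{H^1}² means (1−α)∫(u')² ≥ (α−c)∫u², and for the modes u_n = sin(nπ(x−x₀)/L) (x₀ the left endpoint) one has ∫u_n²/∫(u_n')² = (L/(nπ))² → 0, so a(u_n,u_n)/||u_n||_{H^1}² → 1. Hence the optimal constant is α = 1.
Therefore α = 1.


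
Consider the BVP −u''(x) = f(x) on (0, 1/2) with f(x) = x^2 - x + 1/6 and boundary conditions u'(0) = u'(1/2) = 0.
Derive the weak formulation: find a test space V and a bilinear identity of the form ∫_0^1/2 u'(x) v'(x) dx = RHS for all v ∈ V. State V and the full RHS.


V = H^1(0, 1/2) (no boundary constraint on v; u is determined up to an additive constant); weak form: ∫_0^1/2 u'v' dx = ∫_0^1/2 (x^2 - x + 1/6) v dx for all v ∈ V.

Multiply both sides by a test function v and integrate from 0 to 1/2:
  ∫_0^1/2 −u''(x) v(x) dx = ∫_0^1/2 f(x) v(x) dx.
Integrate the LHS by parts once:
  ∫_0^1/2 −u'' v dx = −[u'(x) v(x)]_0^1/2 + ∫_0^1/2 u'(x) v'(x) dx.
Thus ∫_0^1/2 u'(x) v'(x) dx = ∫_0^1/2 f(x) v(x) dx + [u'(x) v(x)]_0^1/2.
Choose V so that boundary terms are either known or forced to vanish.
u has homogeneous Neumann: u'(0) = u'(1/2) = 0. So [u' v]_0^1/2 = 0·v(1/2) − 0·v(0) = 0 for any v; take V = H^1(0, 1/2).
Weak formulation: find u (satisfying any essential BC) such that ∫_0^1/2 u'(x) v'(x) dx = ∫_0^1/2 f v dx for all v ∈ V (homogeneous Neumann, so boundary terms vanish).
Substituting f(x) = x^2 - x + 1/6, the right-hand side is ∫_0^1/2 (x^2 - x + 1/6) v dx.
Compatibility check (pure Neumann): taking v ≡ 1 ∈ V gives 0 = ∫_0^1/2 f dx + (0) − (0), i.e. ∫_0^1/2 f dx must equal u'(0) − u'(1/2) = 0. Indeed ∫_0^1/2 (x^2 - x + 1/6) dx = 0, so the data are compatible. The solution is then unique only up to an additive constant (fix it e.g. by requiring ∫_0^1/2 u dx = 0).


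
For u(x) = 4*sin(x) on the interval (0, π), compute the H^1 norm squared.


||u||_{H^1(0,π)}^2 = 16*π

u'(x) = 4*cos(x).
Expand u² and (u')² and integrate term by term on (0, π), using: for integers n ≥ 1, ∫_0^π sin²(nx) dx = ∫_0^π cos²(nx) dx = π/2; for n ≠ n', ∫_0^π sin(nx)sin(n'x) dx = ∫_0^π cos(nx)cos(n'x) dx = 0; and by product-to-sum, ∫_0^π sin(nx)cos(n'x) dx = ½∫_0^π [sin((n+n')x) + sin((n−n')x)] dx, which is 0 when n+n' is even and 2n/(n²−n'²) when n+n' is odd (it need not vanish on (0, π)).
  u² squared terms: (4)²·∫sin(x)² dx = 16·π/2 = 8*π.
  So ∫_0^π u² dx = 8*π.
  (u')² squared terms: (4)²·∫cos(x)² dx = 16·π/2 = 8*π.
  So ∫_0^π (u')² dx = 8*π.
||u||_{H^1}^2 = (8*π) + (8*π) = 16*π.


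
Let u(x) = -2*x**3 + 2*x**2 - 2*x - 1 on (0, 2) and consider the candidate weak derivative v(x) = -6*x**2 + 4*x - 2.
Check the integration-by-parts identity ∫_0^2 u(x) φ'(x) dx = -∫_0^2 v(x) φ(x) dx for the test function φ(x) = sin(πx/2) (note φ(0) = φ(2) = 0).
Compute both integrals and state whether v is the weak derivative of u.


LHS = -192/π^3 + 40/π, RHS = -192/π^3 + 40/π. Yes, v = u' weakly.

u(x) = -2*x**3 + 2*x**2 - 2*x - 1, classical derivative u'(x) = -6*x**2 + 4*x - 2.
φ(x) = sin(πx/2), so φ'(x) = π*cos(π*x/2)/2.
Note φ(0) = φ(2) = 0, so the boundary term u·φ vanishes.
LHS = ∫_0^2 u(x) φ'(x) dx = ∫_0^2 (-π*x^3*cos(π*x/2) + π*x^2*cos(π*x/2) - π*x*cos(π*x/2) - π*cos(π*x/2)/2) dx. Term by term:
  ∫_0^2 -π*cos(π*x/2)/2 dx = 0;  ∫_0^2 π*x^2*cos(π*x/2) dx = -16/π;  ∫_0^2 -π*x*cos(π*x/2) dx = 8/π;
  ∫_0^2 -π*x^3*cos(π*x/2) dx = -192/π^3 + 48/π.
Sum: 0 − 16/π + 8/π + -192/π^3 + 48/π = -192/π^3 + 40/π.
So LHS = -192/π^3 + 40/π.
∫_0^2 v(x) φ(x) dx = ∫_0^2 (-6*x^2*sin(π*x/2) + 4*x*sin(π*x/2) - 2*sin(π*x/2)) dx. Term by term:
  ∫_0^2 -2*sin(π*x/2) dx = -8/π;  ∫_0^2 -6*x^2*sin(π*x/2) dx = -48/π + 192/π^3;  ∫_0^2 4*x*sin(π*x/2) dx = 16/π.
Sum: -8/π + -48/π + 192/π^3 + 16/π = -40/π + 192/π^3.
So RHS = -∫_0^2 v(x) φ(x) dx = -192/π^3 + 40/π.
LHS = RHS, so the identity holds for this test φ.
Moreover u is smooth here and v(x) = u'(x) = -6*x**2 + 4*x - 2 pointwise, so the identity holds for every test function. Hence v is the weak derivative of u.


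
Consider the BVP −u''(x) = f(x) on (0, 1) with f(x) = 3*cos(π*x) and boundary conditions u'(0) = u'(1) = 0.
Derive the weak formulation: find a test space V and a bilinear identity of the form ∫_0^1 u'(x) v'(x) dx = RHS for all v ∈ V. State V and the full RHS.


V = H^1(0, 1) (no boundary constraint on v; u is determined up to an additive constant); weak form: ∫_0^1 u'v' dx = ∫_0^1 (3*cos(π*x)) v dx for all v ∈ V.

Multiply both sides by a test function v and integrate from 0 to 1:
  ∫_0^1 −u''(x) v(x) dx = ∫_0^1 f(x) v(x) dx.
Integrate the LHS by parts once:
  ∫_0^1 −u'' v dx = −[u'(x) v(x)]_0^1 + ∫_0^1 u'(x) v'(x) dx.
Thus ∫_0^1 u'(x) v'(x) dx = ∫_0^1 f(x) v(x) dx + [u'(x) v(x)]_0^1.
Choose V so that boundary terms are either known or forced to vanish.
u has homogeneous Neumann: u'(0) = u'(1) = 0. So [u' v]_0^1 = 0·v(1) − 0·v(0) = 0 for any v; take V = H^1(0, 1).
Weak formulation: find u (satisfying any essential BC) such that ∫_0^1 u'(x) v'(x) dx = ∫_0^1 f v dx for all v ∈ V (homogeneous Neumann, so boundary terms vanish).
Substituting f(x) = 3*cos(π*x), the right-hand side is ∫_0^1 (3*cos(π*x)) v dx.
Compatibility check (pure Neumann): taking v ≡ 1 ∈ V gives 0 = ∫_0^1 f dx + (0) − (0), i.e. ∫_0^1 f dx must equal u'(0) − u'(1) = 0. Indeed ∫_0^1 (3*cos(π*x)) dx = 0, so the data are compatible. The solution is then unique only up to an additive constant (fix it e.g. by requiring ∫_0^1 u dx = 0).


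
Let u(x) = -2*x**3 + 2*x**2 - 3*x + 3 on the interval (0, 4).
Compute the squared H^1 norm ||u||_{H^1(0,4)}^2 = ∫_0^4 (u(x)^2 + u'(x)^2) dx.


||u||_{H^1}^2 = 393256/35

The H^1 norm (squared) on an interval (0, L) is
  ||u||_{H^1}^2 = ∫_0^L u(x)^2 dx + ∫_0^L u'(x)^2 dx.
Compute u'(x) = -6*x**2 + 4*x - 3.
Then u(x)^2 = 4*x**6 - 8*x**5 + 16*x**4 - 24*x**3 + 21*x**2 - 18*x + 9 and u'(x)^2 = 36*x**4 - 48*x**3 + 52*x**2 - 24*x + 9.
Integrate each monomial from 0 to 4 using ∫_0^4 c·x^n dx = c·4^(n+1)/(n+1):
  ∫_0^4 u(x)^2 dx = ∫_0^4 (4*x^6 - 8*x^5 + 16*x^4 - 24*x^3 + 21*x^2 - 18*x + 9) dx. Term by term:
    ∫_0^4 4*x^6 dx = 65536/7;  ∫_0^4 -8*x^5 dx = -16384/3;  ∫_0^4 16*x^4 dx = 16384/5;
    ∫_0^4 -24*x^3 dx = -1536;  ∫_0^4 21*x^2 dx = 448;  ∫_0^4 -18*x dx = -144;
    ∫_0^4 9 dx = 36.
  Sum: 65536/7 − 16384/3 + 16384/5 − 1536 + 448 − 144 + 36 = 628084/105.
  ∫_0^4 u'(x)^2 dx = ∫_0^4 (36*x^4 - 48*x^3 + 52*x^2 - 24*x + 9) dx. Term by term:
    ∫_0^4 36*x^4 dx = 36864/5;  ∫_0^4 -48*x^3 dx = -3072;  ∫_0^4 52*x^2 dx = 3328/3;
    ∫_0^4 -24*x dx = -192;  ∫_0^4 9 dx = 36.
  Sum: 36864/5 − 3072 + 3328/3 − 192 + 36 = 78812/15.
Adding: ||u||_{H^1}^2 = 628084/105 + 78812/15 = 393256/35.


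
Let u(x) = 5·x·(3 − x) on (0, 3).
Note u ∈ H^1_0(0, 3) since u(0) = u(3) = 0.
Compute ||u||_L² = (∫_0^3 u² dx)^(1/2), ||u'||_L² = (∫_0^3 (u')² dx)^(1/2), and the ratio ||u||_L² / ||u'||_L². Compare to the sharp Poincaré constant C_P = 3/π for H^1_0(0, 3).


||u||_L² / ||u'||_L² = 3*sqrt(10)/10 < C_P = 3/π.

u(x) = 5·x·(3 − x), so u'(x) = 15 - 10*x.
u(x) = 5·x·(3 − x) vanishes at x = 0 and x = 3, so u ∈ H^1_0(0, 3). Differentiate via the product rule and integrate the resulting polynomials term by term.
  ∫_0^3 u² dx = ∫_0^3 (25*x^4 - 150*x^3 + 225*x^2) dx. Term by term:
    ∫_0^3 25*x^4 dx = 1215;  ∫_0^3 -150*x^3 dx = -6075/2;  ∫_0^3 225*x^2 dx = 2025.
  Sum: 1215 − 6075/2 + 2025 = 405/2.
  ∫_0^3 (u')² dx = ∫_0^3 (100*x^2 - 300*x + 225) dx. Term by term:
    ∫_0^3 100*x^2 dx = 900;  ∫_0^3 -300*x dx = -1350;  ∫_0^3 225 dx = 675.
  Sum: 900 − 1350 + 675 = 225.
∫_0^3 u² dx = 405/2, so ||u||_L² = 9*sqrt(10)/2.
∫_0^3 (u')² dx = 225, so ||u'||_L² = 15.
Ratio ||u||_L² / ||u'||_L² = 3*sqrt(10)/10.
Sharp Poincaré constant on H^1_0(0, 3) is C_P = L/π = 3/π, achieved by sin(π/3·x).
A polynomial bump cannot attain the sharp Poincaré constant (only the first sine eigenfunction does), so the ratio is strictly less than C_P, consistent with ||u||_L² ≤ C_P ||u'||_L².


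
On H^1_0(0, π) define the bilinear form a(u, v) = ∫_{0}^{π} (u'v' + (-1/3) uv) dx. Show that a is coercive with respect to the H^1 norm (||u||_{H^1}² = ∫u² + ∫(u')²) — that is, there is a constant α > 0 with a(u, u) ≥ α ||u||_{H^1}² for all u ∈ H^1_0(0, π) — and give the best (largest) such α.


α = 1/3

Coercivity of a(·,·) on H^1_0(0, π) means a(u, u) ≥ α ||u||_{H^1}² for every u ∈ H^1_0.
The interval has length L = π, and Poincaré/coercivity depend only on L. Here a(u, u) = ∫(u')² + (-1/3)·∫u².
Here c = -1/3 < 0 with |c| < (π/L)² = 1, so coercivity still holds. The condition a(u,u) ≥ α||u||_{H^1}² reads (1−α)∫(u')² ≥ (α−c)∫u². Any admissible α is ≤ 1 (rapidly oscillating u have ∫u²/∫(u')² → 0), and α = 1 would force 0 ≥ (1−c)∫u², impossible since c < 1; so 1−α > 0. By the sharp Poincaré inequality on H^1_0 of an interval of length L, ∫(u')² ≥ (π/L)²∫u² with equality for the first sine mode sin(π(x−x₀)/L) (x₀ the left endpoint), so the inequality holds for all u iff (1−α)(π/L)² ≥ α − c, i.e. α ≤ ((π/L)² + c)/((π/L)² + 1) = (1 + c(L/π)²)/(1 + (L/π)²). (Direct route, valid since c ≤ 0: Poincaré gives c∫u² ≥ c(L/π)²∫(u')², so a(u,u) ≥ (1 + c(L/π)²)∫(u')², while ||u||_{H^1}² ≤ (1 + (L/π)²)∫(u')²; dividing yields the same α.) With (π/L)² = 1 and c = -1/3, the largest admissible constant is α = ((π/L)² + c)/((π/L)² + 1).
Simplifying, α = 1/3.


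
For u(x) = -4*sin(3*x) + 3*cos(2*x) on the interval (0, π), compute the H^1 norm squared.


||u||_{H^1(0,π)}^2 = -144 + 205*π/2

u'(x) = -6*sin(2*x) - 12*cos(3*x).
Expand u² and (u')² and integrate term by term on (0, π), using: for integers n ≥ 1, ∫_0^π sin²(nx) dx = ∫_0^π cos²(nx) dx = π/2; for n ≠ n', ∫_0^π sin(nx)sin(n'x) dx = ∫_0^π cos(nx)cos(n'x) dx = 0; and by product-to-sum, ∫_0^π sin(nx)cos(n'x) dx = ½∫_0^π [sin((n+n')x) + sin((n−n')x)] dx, which is 0 when n+n' is even and 2n/(n²−n'²) when n+n' is odd (it need not vanish on (0, π)).
  u² squared terms: (-4)²·∫sin(3x)² dx = 16·π/2 = 8*π;  (3)²·∫cos(2x)² dx = 9·π/2 = 9*π/2.
  u² cross terms: 2·(-4)·(3)·∫sin(3x)·cos(2x) dx = -24·(6/5) = -144/5.
  So ∫_0^π u² dx = 8*π + 9*π/2 − 144/5 = -144/5 + 25*π/2.
  (u')² squared terms: (-12)²·∫cos(3x)² dx = 144·π/2 = 72*π;  (-6)²·∫sin(2x)² dx = 36·π/2 = 18*π.
  (u')² cross terms: 2·(-12)·(-6)·∫cos(3x)·sin(2x) dx = 144·(-4/5) = -576/5.
  So ∫_0^π (u')² dx = 72*π + 18*π − 576/5 = -576/5 + 90*π.
||u||_{H^1}^2 = (-144/5 + 25*π/2) + (-576/5 + 90*π) = -144 + 205*π/2.


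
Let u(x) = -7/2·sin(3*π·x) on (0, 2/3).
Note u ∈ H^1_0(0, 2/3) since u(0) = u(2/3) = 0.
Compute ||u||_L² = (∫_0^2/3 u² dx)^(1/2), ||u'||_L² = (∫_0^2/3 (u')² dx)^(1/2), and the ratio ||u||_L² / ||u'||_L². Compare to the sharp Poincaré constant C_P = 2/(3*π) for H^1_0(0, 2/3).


||u||_L² / ||u'||_L² = 1/(3*π) < C_P = 2/(3*π).

u(x) = -7/2·sin(3*π·x), so u'(x) = -21*π*cos(3*π*x)/2.
Writing u(x) = A·sin(kπx/L) with A = -7/2 and k = 2, use ∫_0^L sin²(kπx/L) dx = L/2 and ∫_0^L cos²(kπx/L) dx = L/2.
u² = 49/4·sin²(3*π·x) and (u')² = 441*π^2/4·cos²(3*π·x), and each of sin², cos² integrates to L/2 = 1/3 over (0, 2/3).
∫_0^2/3 u² dx = 49/12, so ||u||_L² = 7*sqrt(3)/6.
∫_0^2/3 (u')² dx = 147*π^2/4, so ||u'||_L² = 7*sqrt(3)*π/2.
Ratio ||u||_L² / ||u'||_L² = 1/(3*π).
Sharp Poincaré constant on H^1_0(0, 2/3) is C_P = L/π = 2/(3*π), achieved by sin(3*π/2·x).
This is the k = 2 harmonic; the ratio L/(kπ) is strictly less than C_P = L/π, consistent with the sharp inequality ||u||_L² ≤ C_P ||u'||_L².


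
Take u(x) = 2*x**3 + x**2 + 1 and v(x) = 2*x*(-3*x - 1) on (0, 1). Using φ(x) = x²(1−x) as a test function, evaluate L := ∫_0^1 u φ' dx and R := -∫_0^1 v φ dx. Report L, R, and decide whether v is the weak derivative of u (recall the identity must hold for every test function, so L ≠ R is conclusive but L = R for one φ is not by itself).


LHS = -3/10, RHS = 3/10. No, v is not the weak derivative of u.

u(x) = 2*x**3 + x**2 + 1, classical derivative u'(x) = 6*x**2 + 2*x.
φ(x) = x²(1−x), so φ'(x) = x*(2 - 3*x).
Note φ(0) = φ(1) = 0, so the boundary term u·φ vanishes.
LHS = ∫_0^1 u(x) φ'(x) dx = ∫_0^1 (-6*x^5 + x^4 + 2*x^3 - 3*x^2 + 2*x) dx. Term by term:
  ∫_0^1 -6*x^5 dx = -1;  ∫_0^1 x^4 dx = 1/5;  ∫_0^1 2*x^3 dx = 1/2;
  ∫_0^1 -3*x^2 dx = -1;  ∫_0^1 2*x dx = 1.
Sum: -1 + 1/5 + 1/2 − 1 + 1 = -3/10.
So LHS = -3/10.
∫_0^1 v(x) φ(x) dx = ∫_0^1 (6*x^5 - 4*x^4 - 2*x^3) dx. Term by term:
  ∫_0^1 6*x^5 dx = 1;  ∫_0^1 -4*x^4 dx = -4/5;  ∫_0^1 -2*x^3 dx = -1/2.
Sum: 1 − 4/5 − 1/2 = -3/10.
So RHS = -∫_0^1 v(x) φ(x) dx = 3/10.
LHS − RHS = -3/5 ≠ 0, so the identity fails.
(For a valid weak derivative the identity must hold for EVERY test function, in particular this one. The failure shows v is NOT the weak derivative of u.)
Correct weak derivative would be u'(x) = 6*x**2 + 2*x.


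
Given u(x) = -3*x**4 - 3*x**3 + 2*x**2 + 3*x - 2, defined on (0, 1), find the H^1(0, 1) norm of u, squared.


||u||_{H^1}^2 = 11617/420

The H^1 norm (squared) on an interval (0, L) is
  ||u||_{H^1}^2 = ∫_0^L u(x)^2 dx + ∫_0^L u'(x)^2 dx.
Compute u'(x) = -12*x**3 - 9*x**2 + 4*x + 3.
Then u(x)^2 = 9*x**8 + 18*x**7 - 3*x**6 - 30*x**5 - 2*x**4 + 24*x**3 + x**2 - 12*x + 4 and u'(x)^2 = 144*x**6 + 216*x**5 - 15*x**4 - 144*x**3 - 38*x**2 + 24*x + 9.
Integrate each monomial from 0 to 1 using ∫_0^1 c·x^n dx = c·1^(n+1)/(n+1):
  ∫_0^1 u(x)^2 dx = ∫_0^1 (9*x^8 + 18*x^7 - 3*x^6 - 30*x^5 - 2*x^4 + 24*x^3 + x^2 - 12*x + 4) dx. Term by term:
    ∫_0^1 9*x^8 dx = 1;  ∫_0^1 18*x^7 dx = 9/4;  ∫_0^1 -3*x^6 dx = -3/7;
    ∫_0^1 -30*x^5 dx = -5;  ∫_0^1 -2*x^4 dx = -2/5;  ∫_0^1 24*x^3 dx = 6;
    ∫_0^1 x^2 dx = 1/3;  ∫_0^1 -12*x dx = -6;  ∫_0^1 4 dx = 4.
  Sum: 1 + 9/4 − 3/7 − 5 − 2/5 + 6 + 1/3 − 6 + 4 = 737/420.
  ∫_0^1 u'(x)^2 dx = ∫_0^1 (144*x^6 + 216*x^5 - 15*x^4 - 144*x^3 - 38*x^2 + 24*x + 9) dx. Term by term:
    ∫_0^1 144*x^6 dx = 144/7;  ∫_0^1 216*x^5 dx = 36;  ∫_0^1 -15*x^4 dx = -3;
    ∫_0^1 -144*x^3 dx = -36;  ∫_0^1 -38*x^2 dx = -38/3;  ∫_0^1 24*x dx = 12;
    ∫_0^1 9 dx = 9.
  Sum: 144/7 + 36 − 3 − 36 − 38/3 + 12 + 9 = 544/21.
Adding: ||u||_{H^1}^2 = 737/420 + 544/21 = 11617/420.


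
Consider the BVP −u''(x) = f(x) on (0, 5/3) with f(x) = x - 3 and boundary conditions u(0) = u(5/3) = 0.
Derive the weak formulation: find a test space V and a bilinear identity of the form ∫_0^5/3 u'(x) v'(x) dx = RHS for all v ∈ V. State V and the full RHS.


V = H^1_0(0, 5/3) (so v(0) = v(5/3) = 0); weak form: ∫_0^5/3 u'v' dx = ∫_0^5/3 (x - 3) v dx for all v ∈ V.

Multiply both sides by a test function v and integrate from 0 to 5/3:
  ∫_0^5/3 −u''(x) v(x) dx = ∫_0^5/3 f(x) v(x) dx.
Integrate the LHS by parts once:
  ∫_0^5/3 −u'' v dx = −[u'(x) v(x)]_0^5/3 + ∫_0^5/3 u'(x) v'(x) dx.
Thus ∫_0^5/3 u'(x) v'(x) dx = ∫_0^5/3 f(x) v(x) dx + [u'(x) v(x)]_0^5/3.
Choose V so that boundary terms are either known or forced to vanish.
u is Dirichlet: u(0) = u(5/3) = 0. Let V = H^1_0(0, 5/3); then v(0) = v(5/3) = 0, and [u' v]_0^5/3 = 0.
Weak formulation: find u (satisfying any essential BC) such that ∫_0^5/3 u'(x) v'(x) dx = ∫_0^5/3 f v dx for all v ∈ V.
Substituting f(x) = x - 3, the right-hand side is ∫_0^5/3 (x - 3) v dx.


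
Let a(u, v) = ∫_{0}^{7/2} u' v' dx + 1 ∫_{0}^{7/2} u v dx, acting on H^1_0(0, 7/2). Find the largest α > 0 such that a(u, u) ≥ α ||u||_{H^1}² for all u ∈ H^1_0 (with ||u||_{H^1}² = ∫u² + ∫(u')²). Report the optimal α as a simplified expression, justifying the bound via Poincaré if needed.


α = 1

Coercivity of a(·,·) on H^1_0(0, 7/2) means a(u, u) ≥ α ||u||_{H^1}² for every u ∈ H^1_0.
The interval has length L = 7/2, and Poincaré/coercivity depend only on L. Here a(u, u) = ∫(u')² + (1)·∫u².
Here c = 1 ≥ 1, so a(u,u) = ∫(u')² + c∫u² ≥ ∫(u')² + ∫u² = ||u||_{H^1}², i.e. α = 1 works. No larger α is possible: a(u,u) ≥ α||u||_{H^1}² means (1−α)∫(u')² ≥ (α−c)∫u², and for the modes u_n = sin(nπ(x−x₀)/L) (x₀ the left endpoint) one has ∫u_n²/∫(u_n')² = (L/(nπ))² → 0, so a(u_n,u_n)/||u_n||_{H^1}² → 1. Hence the optimal constant is α = 1.
Therefore α = 1.


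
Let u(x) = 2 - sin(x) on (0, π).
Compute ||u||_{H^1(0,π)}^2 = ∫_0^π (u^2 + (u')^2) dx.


||u||_{H^1(0,π)}^2 = -8 + 5*π

u'(x) = -cos(x).
Expand u² and (u')² and integrate term by term on (0, π), using: for integers n ≥ 1, ∫_0^π sin²(nx) dx = ∫_0^π cos²(nx) dx = π/2; for n ≠ n', ∫_0^π sin(nx)sin(n'x) dx = ∫_0^π cos(nx)cos(n'x) dx = 0; and by product-to-sum, ∫_0^π sin(nx)cos(n'x) dx = ½∫_0^π [sin((n+n')x) + sin((n−n')x)] dx, which is 0 when n+n' is even and 2n/(n²−n'²) when n+n' is odd (it need not vanish on (0, π)). For the constant mode: ∫_0^π 1 dx = π, ∫_0^π cos(nx) dx = 0, ∫_0^π sin(nx) dx = (1−(−1)^n)/n.
  u² squared terms: (2)²·∫1 dx = 4·π = 4*π;  (-1)²·∫sin(x)² dx = 1·π/2 = π/2.
  u² cross terms: 2·(2)·(-1)·∫1·sin(x) dx = -4·(2) = -8.
  So ∫_0^π u² dx = 4*π + π/2 − 8 = -8 + 9*π/2.
  (u')² squared terms: (-1)²·∫cos(x)² dx = 1·π/2 = π/2.
  So ∫_0^π (u')² dx = π/2.
||u||_{H^1}^2 = (-8 + 9*π/2) + (π/2) = -8 + 5*π.


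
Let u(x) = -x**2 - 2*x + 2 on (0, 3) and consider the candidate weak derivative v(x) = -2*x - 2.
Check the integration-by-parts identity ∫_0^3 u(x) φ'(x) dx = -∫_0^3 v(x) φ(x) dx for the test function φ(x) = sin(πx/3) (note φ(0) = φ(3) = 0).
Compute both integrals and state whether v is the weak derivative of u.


LHS = 30/π, RHS = 30/π. Yes, v = u' weakly.

u(x) = -x**2 - 2*x + 2, classical derivative u'(x) = -2*x - 2.
φ(x) = sin(πx/3), so φ'(x) = π*cos(π*x/3)/3.
Note φ(0) = φ(3) = 0, so the boundary term u·φ vanishes.
LHS = ∫_0^3 u(x) φ'(x) dx = ∫_0^3 (-π*x^2*cos(π*x/3)/3 - 2*π*x*cos(π*x/3)/3 + 2*π*cos(π*x/3)/3) dx. Term by term:
  ∫_0^3 2*π*cos(π*x/3)/3 dx = 0;  ∫_0^3 -2*π*x*cos(π*x/3)/3 dx = 12/π;  ∫_0^3 -π*x^2*cos(π*x/3)/3 dx = 18/π.
Sum: 0 + 12/π + 18/π = 30/π.
So LHS = 30/π.
∫_0^3 v(x) φ(x) dx = ∫_0^3 (-2*x*sin(π*x/3) - 2*sin(π*x/3)) dx. Term by term:
  ∫_0^3 -2*sin(π*x/3) dx = -12/π;  ∫_0^3 -2*x*sin(π*x/3) dx = -18/π.
Sum: -12/π − 18/π = -30/π.
So RHS = -∫_0^3 v(x) φ(x) dx = 30/π.
LHS = RHS, so the identity holds for this test φ.
Moreover u is smooth here and v(x) = u'(x) = -2*x - 2 pointwise, so the identity holds for every test function. Hence v is the weak derivative of u.


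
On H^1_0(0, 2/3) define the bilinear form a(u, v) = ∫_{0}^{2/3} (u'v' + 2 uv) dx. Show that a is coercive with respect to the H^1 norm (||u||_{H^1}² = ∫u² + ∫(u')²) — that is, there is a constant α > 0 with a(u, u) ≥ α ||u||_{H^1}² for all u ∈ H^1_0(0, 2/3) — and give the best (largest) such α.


α = 1

Coercivity of a(·,·) on H^1_0(0, 2/3) means a(u, u) ≥ α ||u||_{H^1}² for every u ∈ H^1_0.
The interval has length L = 2/3, and Poincaré/coercivity depend only on L. Here a(u, u) = ∫(u')² + (2)·∫u².
Here c = 2 ≥ 1, so a(u,u) = ∫(u')² + c∫u² ≥ ∫(u')² + ∫u² = ||u||_{H^1}², i.e. α = 1 works. No larger α is possible: a(u,u) ≥ α||u||_{H^1}² means (1−α)∫(u')² ≥ (α−c)∫u², and for the modes u_n = sin(nπ(x−x₀)/L) (x₀ the left endpoint) one has ∫u_n²/∫(u_n')² = (L/(nπ))² → 0, so a(u_n,u_n)/||u_n||_{H^1}² → 1. Hence the optimal constant is α = 1.
Therefore α = 1.


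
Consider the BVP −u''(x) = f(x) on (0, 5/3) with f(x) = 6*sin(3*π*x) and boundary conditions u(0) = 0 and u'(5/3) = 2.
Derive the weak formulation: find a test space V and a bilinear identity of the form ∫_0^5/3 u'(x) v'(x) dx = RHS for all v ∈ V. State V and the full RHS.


V = {v ∈ H^1(0, 5/3) : v(0) = 0} (test functions vanish at x = 0 where u is specified); weak form: ∫_0^5/3 u'v' dx = ∫_0^5/3 (6*sin(3*π*x)) v dx + 2·v(5/3) for all v ∈ V.

Multiply both sides by a test function v and integrate from 0 to 5/3:
  ∫_0^5/3 −u''(x) v(x) dx = ∫_0^5/3 f(x) v(x) dx.
Integrate the LHS by parts once:
  ∫_0^5/3 −u'' v dx = −[u'(x) v(x)]_0^5/3 + ∫_0^5/3 u'(x) v'(x) dx.
Thus ∫_0^5/3 u'(x) v'(x) dx = ∫_0^5/3 f(x) v(x) dx + [u'(x) v(x)]_0^5/3.
Choose V so that boundary terms are either known or forced to vanish.
Mixed BC: u(0) = 0 (Dirichlet) and u'(5/3) = 2 (Neumann). Define V = {v ∈ H^1(0, 5/3) : v(0) = 0}. Then [u' v]_0^5/3 = u'(5/3)·v(5/3) − u'(0)·0 = 2·v(5/3).
Weak formulation: find u (satisfying any essential BC) such that ∫_0^5/3 u'(x) v'(x) dx = ∫_0^5/3 f v dx + 2·v(5/3) for all v ∈ V (Dirichlet at 0 absorbed into V; Neumann datum at x = 5/3 contributes the boundary term).
Substituting f(x) = 6*sin(3*π*x), the right-hand side is ∫_0^5/3 (6*sin(3*π*x)) v dx + 2·v(5/3).


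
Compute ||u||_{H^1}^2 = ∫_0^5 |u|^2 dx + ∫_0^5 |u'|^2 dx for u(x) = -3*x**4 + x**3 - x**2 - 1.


||u||_{H^1}^2 = 268025795/84

The H^1 norm (squared) on an interval (0, L) is
  ||u||_{H^1}^2 = ∫_0^L u(x)^2 dx + ∫_0^L u'(x)^2 dx.
Compute u'(x) = -12*x**3 + 3*x**2 - 2*x.
Then u(x)^2 = 9*x**8 - 6*x**7 + 7*x**6 - 2*x**5 + 7*x**4 - 2*x**3 + 2*x**2 + 1 and u'(x)^2 = 144*x**6 - 72*x**5 + 57*x**4 - 12*x**3 + 4*x**2.
Integrate each monomial from 0 to 5 using ∫_0^5 c·x^n dx = c·5^(n+1)/(n+1):
  ∫_0^5 u(x)^2 dx = ∫_0^5 (9*x^8 - 6*x^7 + 7*x^6 - 2*x^5 + 7*x^4 - 2*x^3 + 2*x^2 + 1) dx. Term by term:
    ∫_0^5 9*x^8 dx = 1953125;  ∫_0^5 -6*x^7 dx = -1171875/4;  ∫_0^5 7*x^6 dx = 78125;
    ∫_0^5 -2*x^5 dx = -15625/3;  ∫_0^5 7*x^4 dx = 4375;  ∫_0^5 -2*x^3 dx = -625/2;
    ∫_0^5 2*x^2 dx = 250/3;  ∫_0^5 1 dx = 5.
  Sum: 1953125 − 1171875/4 + 78125 − 15625/3 + 4375 − 625/2 + 250/3 + 5 = 6948895/4.
  ∫_0^5 u'(x)^2 dx = ∫_0^5 (144*x^6 - 72*x^5 + 57*x^4 - 12*x^3 + 4*x^2) dx. Term by term:
    ∫_0^5 144*x^6 dx = 11250000/7;  ∫_0^5 -72*x^5 dx = -187500;  ∫_0^5 57*x^4 dx = 35625;
    ∫_0^5 -12*x^3 dx = -1875;  ∫_0^5 4*x^2 dx = 500/3.
  Sum: 11250000/7 − 187500 + 35625 − 1875 + 500/3 = 30524750/21.
Adding: ||u||_{H^1}^2 = 6948895/4 + 30524750/21 = 268025795/84.


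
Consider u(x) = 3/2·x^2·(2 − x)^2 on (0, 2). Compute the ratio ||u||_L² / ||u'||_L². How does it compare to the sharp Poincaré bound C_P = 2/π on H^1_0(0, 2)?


||u||_L² / ||u'||_L² = sqrt(3)/3 < C_P = 2/π.

u(x) = 3/2·x^2·(2 − x)^2, so u'(x) = 6*x*(x - 2)*(x - 1).
u(x) = 3/2·x^2·(2 − x)^2 vanishes at x = 0 and x = 2, so u ∈ H^1_0(0, 2). Differentiate via the product rule and integrate the resulting polynomials term by term.
  ∫_0^2 u² dx = ∫_0^2 (9*x^8/4 - 18*x^7 + 54*x^6 - 72*x^5 + 36*x^4) dx. Term by term:
    ∫_0^2 9*x^8/4 dx = 128;  ∫_0^2 -18*x^7 dx = -576;  ∫_0^2 54*x^6 dx = 6912/7;
    ∫_0^2 -72*x^5 dx = -768;  ∫_0^2 36*x^4 dx = 1152/5.
  Sum: 128 − 576 + 6912/7 − 768 + 1152/5 = 64/35.
  ∫_0^2 (u')² dx = ∫_0^2 (36*x^6 - 216*x^5 + 468*x^4 - 432*x^3 + 144*x^2) dx. Term by term:
    ∫_0^2 36*x^6 dx = 4608/7;  ∫_0^2 -216*x^5 dx = -2304;  ∫_0^2 468*x^4 dx = 14976/5;
    ∫_0^2 -432*x^3 dx = -1728;  ∫_0^2 144*x^2 dx = 384.
  Sum: 4608/7 − 2304 + 14976/5 − 1728 + 384 = 192/35.
∫_0^2 u² dx = 64/35, so ||u||_L² = 8*sqrt(35)/35.
∫_0^2 (u')² dx = 192/35, so ||u'||_L² = 8*sqrt(105)/35.
Ratio ||u||_L² / ||u'||_L² = sqrt(3)/3.
Sharp Poincaré constant on H^1_0(0, 2) is C_P = L/π = 2/π, achieved by sin(π/2·x).
A polynomial bump cannot attain the sharp Poincaré constant (only the first sine eigenfunction does), so the ratio is strictly less than C_P, consistent with ||u||_L² ≤ C_P ||u'||_L².


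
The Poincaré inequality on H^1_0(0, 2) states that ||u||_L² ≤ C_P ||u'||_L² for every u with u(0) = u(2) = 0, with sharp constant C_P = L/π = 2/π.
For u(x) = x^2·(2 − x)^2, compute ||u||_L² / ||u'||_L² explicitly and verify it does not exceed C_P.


||u||_L² / ||u'||_L² = sqrt(3)/3 < C_P = 2/π.

u(x) = x^2·(2 − x)^2, so u'(x) = 4*x*(x - 2)*(x - 1).
u(x) = x^2·(2 − x)^2 vanishes at x = 0 and x = 2, so u ∈ H^1_0(0, 2). Differentiate via the product rule and integrate the resulting polynomials term by term.
  ∫_0^2 u² dx = ∫_0^2 (x^8 - 8*x^7 + 24*x^6 - 32*x^5 + 16*x^4) dx. Term by term:
    ∫_0^2 x^8 dx = 512/9;  ∫_0^2 -8*x^7 dx = -256;  ∫_0^2 24*x^6 dx = 3072/7;
    ∫_0^2 -32*x^5 dx = -1024/3;  ∫_0^2 16*x^4 dx = 512/5.
  Sum: 512/9 − 256 + 3072/7 − 1024/3 + 512/5 = 256/315.
  ∫_0^2 (u')² dx = ∫_0^2 (16*x^6 - 96*x^5 + 208*x^4 - 192*x^3 + 64*x^2) dx. Term by term:
    ∫_0^2 16*x^6 dx = 2048/7;  ∫_0^2 -96*x^5 dx = -1024;  ∫_0^2 208*x^4 dx = 6656/5;
    ∫_0^2 -192*x^3 dx = -768;  ∫_0^2 64*x^2 dx = 512/3.
  Sum: 2048/7 − 1024 + 6656/5 − 768 + 512/3 = 256/105.
∫_0^2 u² dx = 256/315, so ||u||_L² = 16*sqrt(35)/105.
∫_0^2 (u')² dx = 256/105, so ||u'||_L² = 16*sqrt(105)/105.
Ratio ||u||_L² / ||u'||_L² = sqrt(3)/3.
Sharp Poincaré constant on H^1_0(0, 2) is C_P = L/π = 2/π, achieved by sin(π/2·x).
A polynomial bump cannot attain the sharp Poincaré constant (only the first sine eigenfunction does), so the ratio is strictly less than C_P, consistent with ||u||_L² ≤ C_P ||u'||_L².
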